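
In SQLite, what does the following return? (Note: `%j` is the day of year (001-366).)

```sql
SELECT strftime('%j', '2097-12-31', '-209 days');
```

156

First apply '-209 days': 2097-12-31 → 2097-06-05.
Day-of-year for 2097-06-05: days since 2097-01-01 inclusive = 156, zero-padded to 156.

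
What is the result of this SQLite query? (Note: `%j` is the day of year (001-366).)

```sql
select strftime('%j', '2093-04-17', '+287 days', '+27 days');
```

056

First apply '+287 days', '+27 days': 2093-04-17 → 2094-02-25.
Day-of-year for 2094-02-25: days since 2094-01-01 inclusive = 56, zero-padded to 056.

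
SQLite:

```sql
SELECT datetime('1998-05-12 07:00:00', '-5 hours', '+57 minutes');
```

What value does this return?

-5 hours from 1998-05-12 07:00:00 is 1998-05-12 02:00:00.
+57 minutes from 1998-05-12 02:00:00 is 1998-05-12 02:57:00.

1998-05-12 02:57:00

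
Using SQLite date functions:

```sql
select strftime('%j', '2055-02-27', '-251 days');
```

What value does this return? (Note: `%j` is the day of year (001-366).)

172

First apply '-251 days': 2055-02-27 → 2054-06-21.
Day-of-year for 2054-06-21: days since 2054-01-01 inclusive = 172, zero-padded to 172.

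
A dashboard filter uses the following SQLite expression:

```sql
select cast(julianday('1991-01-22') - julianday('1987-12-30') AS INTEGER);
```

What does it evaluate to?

1 day remains in December 1987 after the 30th (31 − 30).
Full months from January 1988 through December 1990 contribute their day counts.
Then 22 days into January 1991.
Total: 1 + 31 + 29 + 31 + 30 + 31 + 30 + 31 + 31 + 30 + 31 + 30 + 31 + 31 + 28 + 31 + 30 + 31 + 30 + 31 + 31 + 30 + 31 + 30 + 31 + 31 + 28 + 31 + 30 + 31 + 30 + 31 + 31 + 30 + 31 + 30 + 31 + 22 = 1119.

1119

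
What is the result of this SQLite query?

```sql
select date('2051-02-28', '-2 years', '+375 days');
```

2050-03-10

Adding -2 years to 2051-02-28 gives 2049-02-28.
Applying '+375 days' to 2049-02-28: counting 375 days forward gives 2050-03-10.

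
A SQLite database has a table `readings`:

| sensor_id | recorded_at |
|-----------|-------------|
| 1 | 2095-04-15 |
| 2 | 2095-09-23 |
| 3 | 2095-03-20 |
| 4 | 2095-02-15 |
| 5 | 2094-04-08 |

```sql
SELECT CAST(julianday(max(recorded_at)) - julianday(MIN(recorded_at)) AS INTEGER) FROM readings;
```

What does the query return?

533

MIN = 2094-04-08, MAX = 2095-09-23.
22 days remain in April 2094 after the 8th (30 − 8).
Full months from May 2094 through August 2095 contribute their day counts.
Then 23 days into September 2095.
Total: 22 + 31 + 30 + 31 + 31 + 30 + 31 + 30 + 31 + 31 + 28 + 31 + 30 + 31 + 30 + 31 + 31 + 23 = 533.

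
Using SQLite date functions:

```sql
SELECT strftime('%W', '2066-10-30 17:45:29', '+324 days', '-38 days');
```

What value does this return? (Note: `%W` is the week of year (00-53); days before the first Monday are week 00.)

32

First apply '+324 days', '-38 days': 2066-10-30 17:45:29 → 2067-08-12 17:45:29.
2067-08-12 is a Friday. SQLite's %W counts Mondays since the year started; the result is 32.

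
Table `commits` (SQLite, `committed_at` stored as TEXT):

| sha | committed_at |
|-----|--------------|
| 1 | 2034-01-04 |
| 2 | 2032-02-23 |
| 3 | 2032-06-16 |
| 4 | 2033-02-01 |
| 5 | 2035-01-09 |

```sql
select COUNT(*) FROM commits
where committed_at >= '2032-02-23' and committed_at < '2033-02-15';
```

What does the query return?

3

Rows in [2032-02-23, 2033-02-15): 2032-02-23, 2032-06-16, 2033-02-01 → 3 rows.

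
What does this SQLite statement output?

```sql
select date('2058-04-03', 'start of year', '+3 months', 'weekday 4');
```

2058-04-04

`start of year` rewinds 2058-04-03 to 2058-01-01.
Adding +3 months to 2058-01-01 gives 2058-04-01.
`weekday 4` advances to the next Thursday; 2058-04-01 is a Monday, so it moves forward to 2058-04-04.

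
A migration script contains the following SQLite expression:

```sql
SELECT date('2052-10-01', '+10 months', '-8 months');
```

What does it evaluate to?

2052-12-01

Adding +10 months to 2052-10-01 gives 2053-08-01.
Adding -8 months to 2053-08-01 gives 2052-12-01.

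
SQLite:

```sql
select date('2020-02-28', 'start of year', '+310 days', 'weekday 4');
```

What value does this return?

2020-11-12

`start of year` rewinds 2020-02-28 to 2020-01-01.
Applying '+310 days' to 2020-01-01: counting 310 days forward gives 2020-11-06.
`weekday 4` advances to the next Thursday; 2020-11-06 is a Friday, so it moves forward to 2020-11-12.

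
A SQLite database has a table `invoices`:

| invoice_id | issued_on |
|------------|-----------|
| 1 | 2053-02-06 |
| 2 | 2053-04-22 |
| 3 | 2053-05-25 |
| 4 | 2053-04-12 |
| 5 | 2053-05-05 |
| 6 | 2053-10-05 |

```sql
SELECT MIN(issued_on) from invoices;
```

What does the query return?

MIN over {2053-02-06, 2053-04-12, 2053-04-22, 2053-05-05, 2053-05-25, 2053-10-05}.

2053-02-06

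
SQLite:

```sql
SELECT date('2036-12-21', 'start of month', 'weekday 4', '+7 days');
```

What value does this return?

2036-12-11

`start of month` rewinds 2036-12-21 to 2036-12-01.
`weekday 4` advances to the next Thursday; 2036-12-01 is a Monday, so it moves forward to 2036-12-04.
Advancing 7 more days within December lands on 2036-12-11.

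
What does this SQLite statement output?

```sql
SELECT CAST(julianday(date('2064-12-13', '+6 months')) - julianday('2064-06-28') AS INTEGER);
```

Adding +6 months to 2064-12-13 gives 2065-06-13.
2 days remain in June 2064 after the 28th (30 − 28).
Full months from July 2064 through May 2065 contribute their day counts.
Then 13 days into June 2065.
Total: 2 + 31 + 31 + 30 + 31 + 30 + 31 + 31 + 28 + 31 + 30 + 31 + 13 = 350.

350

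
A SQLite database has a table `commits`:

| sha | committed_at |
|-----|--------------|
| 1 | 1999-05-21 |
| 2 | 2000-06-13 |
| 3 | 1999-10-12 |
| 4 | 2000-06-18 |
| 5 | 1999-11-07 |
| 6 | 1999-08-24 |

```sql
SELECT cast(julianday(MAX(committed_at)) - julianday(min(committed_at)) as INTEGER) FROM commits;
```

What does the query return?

394

MIN = 1999-05-21, MAX = 2000-06-18.
10 days remain in May 1999 after the 21st (31 − 21).
Full months from June 1999 through May 2000 contribute their day counts.
Then 18 days into June 2000.
Total: 10 + 30 + 31 + 31 + 30 + 31 + 30 + 31 + 31 + 29 + 31 + 30 + 31 + 18 = 394.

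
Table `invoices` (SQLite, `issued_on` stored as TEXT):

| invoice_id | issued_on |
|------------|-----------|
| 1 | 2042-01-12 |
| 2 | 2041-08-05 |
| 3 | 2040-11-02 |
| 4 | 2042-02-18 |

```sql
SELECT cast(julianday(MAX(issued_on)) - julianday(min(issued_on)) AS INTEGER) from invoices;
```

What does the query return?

473

MIN = 2040-11-02, MAX = 2042-02-18.
28 days remain in November 2040 after the 2nd (30 − 2).
Full months from December 2040 through January 2042 contribute their day counts.
Then 18 days into February 2042.
Total: 28 + 31 + 31 + 28 + 31 + 30 + 31 + 30 + 31 + 31 + 30 + 31 + 30 + 31 + 31 + 18 = 473.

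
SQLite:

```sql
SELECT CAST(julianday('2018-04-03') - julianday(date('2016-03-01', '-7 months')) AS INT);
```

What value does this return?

976

Adding -7 months to 2016-03-01 gives 2015-08-01.
30 days remain in August 2015 after the 1st (31 − 1).
Full months from September 2015 through March 2018 contribute their day counts.
Then 3 days into April 2018.
Total: 30 + 30 + 31 + 30 + 31 + 31 + 29 + 31 + 30 + 31 + 30 + 31 + 31 + 30 + 31 + 30 + 31 + 31 + 28 + 31 + 30 + 31 + 30 + 31 + 31 + 30 + 31 + 30 + 31 + 31 + 28 + 31 + 3 = 976.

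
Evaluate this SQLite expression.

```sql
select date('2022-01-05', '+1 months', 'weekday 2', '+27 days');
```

2022-03-07

Adding +1 month to 2022-01-05 gives 2022-02-05.
`weekday 2` advances to the next Tuesday; 2022-02-05 is a Saturday, so it moves forward to 2022-02-08.
February 2022 has 28 days; 20 remain after the 8th, so 21 days reach 2022-03-01.
Advancing 6 more days within March lands on 2022-03-07.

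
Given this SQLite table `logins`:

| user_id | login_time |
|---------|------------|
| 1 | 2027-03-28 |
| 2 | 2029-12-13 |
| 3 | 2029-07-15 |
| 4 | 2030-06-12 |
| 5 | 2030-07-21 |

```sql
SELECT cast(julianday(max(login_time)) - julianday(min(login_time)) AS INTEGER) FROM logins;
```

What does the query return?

MIN = 2027-03-28, MAX = 2030-07-21.
3 days remain in March 2027 after the 28th (31 − 28).
Full months from April 2027 through June 2030 contribute their day counts.
Then 21 days into July 2030.
Total: 3 + 30 + 31 + 30 + 31 + 31 + 30 + 31 + 30 + 31 + 31 + 29 + 31 + 30 + 31 + 30 + 31 + 31 + 30 + 31 + 30 + 31 + 31 + 28 + 31 + 30 + 31 + 30 + 31 + 31 + 30 + 31 + 30 + 31 + 31 + 28 + 31 + 30 + 31 + 30 + 21 = 1211.

1211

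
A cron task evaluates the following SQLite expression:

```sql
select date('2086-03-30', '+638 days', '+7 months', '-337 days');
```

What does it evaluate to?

Applying '+638 days' to 2086-03-30: counting 638 days forward gives 2087-12-28.
Adding +7 months to 2087-12-28 gives 2088-07-28.
Applying '-337 days' to 2088-07-28: counting 337 days back gives 2087-08-26.

2087-08-26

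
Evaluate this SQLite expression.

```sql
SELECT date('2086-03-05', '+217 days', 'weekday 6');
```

2086-10-12

Applying '+217 days' to 2086-03-05: counting 217 days forward gives 2086-10-08.
`weekday 6` advances to the next Saturday; 2086-10-08 is a Tuesday, so it moves forward to 2086-10-12.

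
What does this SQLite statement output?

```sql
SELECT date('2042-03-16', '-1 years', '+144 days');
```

Adding -1 year to 2042-03-16 gives 2041-03-16.
Applying '+144 days' to 2041-03-16: counting 144 days forward gives 2041-08-07.

2041-08-07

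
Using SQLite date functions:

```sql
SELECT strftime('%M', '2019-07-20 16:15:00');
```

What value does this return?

15

`%M` extracts the 2-digit minute: 15.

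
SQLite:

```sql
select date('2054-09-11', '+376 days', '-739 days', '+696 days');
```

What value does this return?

Applying '+376 days' to 2054-09-11: counting 376 days forward gives 2055-09-22.
Applying '-739 days' to 2055-09-22: counting 739 days back gives 2053-09-13.
Applying '+696 days' to 2053-09-13: counting 696 days forward gives 2055-08-10.

2055-08-10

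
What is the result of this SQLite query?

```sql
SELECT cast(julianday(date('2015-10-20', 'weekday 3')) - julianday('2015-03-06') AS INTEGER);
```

229

`weekday 3` advances to the next Wednesday; 2015-10-20 is a Tuesday, so it moves forward to 2015-10-21.
25 days remain in March 2015 after the 6th (31 − 6).
Full months from April 2015 through September 2015 contribute their day counts.
Then 21 days into October 2015.
Total: 25 + 30 + 31 + 30 + 31 + 31 + 30 + 21 = 229.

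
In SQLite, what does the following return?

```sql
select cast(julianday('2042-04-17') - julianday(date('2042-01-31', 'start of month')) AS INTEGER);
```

106

`start of month` rewinds 2042-01-31 to 2042-01-01.
30 days remain in January 2042 after the 1st (31 − 1).
February 2042: 28 days.
March 2042: 31 days.
Then 17 days into April 2042.
Total: 30 + 28 + 31 + 17 = 106.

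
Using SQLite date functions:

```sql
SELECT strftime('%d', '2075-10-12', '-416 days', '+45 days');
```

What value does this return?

06

First apply '-416 days', '+45 days': 2075-10-12 → 2074-10-06.
`%d` extracts the 2-digit day of month: 06.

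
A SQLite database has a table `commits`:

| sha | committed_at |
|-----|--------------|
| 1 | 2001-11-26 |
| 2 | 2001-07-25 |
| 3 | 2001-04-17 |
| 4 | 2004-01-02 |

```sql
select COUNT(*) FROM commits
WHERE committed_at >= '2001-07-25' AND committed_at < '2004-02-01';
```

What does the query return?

3

Rows in [2001-07-25, 2004-02-01): 2001-11-26, 2001-07-25, 2004-01-02 → 3 rows.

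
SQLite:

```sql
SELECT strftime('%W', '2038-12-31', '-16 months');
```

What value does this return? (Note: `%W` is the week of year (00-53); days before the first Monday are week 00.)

35

First apply '-16 months': 2038-12-31 → 2037-08-31.
2037-08-31 is a Monday. SQLite's %W counts Mondays since the year started; the result is 35.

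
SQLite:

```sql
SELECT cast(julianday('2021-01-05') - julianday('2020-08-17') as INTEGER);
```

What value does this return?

14 days remain in August 2020 after the 17th (31 − 17).
September 2020: 30 days.
October 2020: 31 days.
November 2020: 30 days.
December 2020: 31 days.
Then 5 days into January 2021.
Total: 14 + 30 + 31 + 30 + 31 + 5 = 141.

141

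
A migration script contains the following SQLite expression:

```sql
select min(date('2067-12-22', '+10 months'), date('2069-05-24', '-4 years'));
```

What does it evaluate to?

date('2067-12-22', '+10 months') → 2068-10-22.
date('2069-05-24', '-4 years') → 2065-05-24.
Earlier of the two is 2065-05-24.

2065-05-24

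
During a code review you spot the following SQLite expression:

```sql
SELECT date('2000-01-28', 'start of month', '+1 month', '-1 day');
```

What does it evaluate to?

2000-01-31

`start of month` rewinds 2000-01-28 to 2000-01-01.
Adding +1 month to 2000-01-01 gives 2000-02-01.
Going back 1 day from 2000-02-01 reaches 2000-01-31 (last day of January, 31 days).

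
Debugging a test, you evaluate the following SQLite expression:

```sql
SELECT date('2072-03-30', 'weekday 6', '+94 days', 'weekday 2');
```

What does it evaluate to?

`weekday 6` advances to the next Saturday; 2072-03-30 is a Wednesday, so it moves forward to 2072-04-02.
Applying '+94 days' to 2072-04-02: counting 94 days forward gives 2072-07-05.
`weekday 2` advances to the next Tuesday; 2072-07-05 is already a Tuesday, so it stays at 2072-07-05.

2072-07-05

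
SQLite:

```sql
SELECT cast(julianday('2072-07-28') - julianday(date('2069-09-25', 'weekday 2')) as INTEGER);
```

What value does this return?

`weekday 2` advances to the next Tuesday; 2069-09-25 is a Wednesday, so it moves forward to 2069-10-01.
30 days remain in October 2069 after the 1st (31 − 1).
Full months from November 2069 through June 2072 contribute their day counts.
Then 28 days into July 2072.
Total: 30 + 30 + 31 + 31 + 28 + 31 + 30 + 31 + 30 + 31 + 31 + 30 + 31 + 30 + 31 + 31 + 28 + 31 + 30 + 31 + 30 + 31 + 31 + 30 + 31 + 30 + 31 + 31 + 29 + 31 + 30 + 31 + 30 + 28 = 1031.

1031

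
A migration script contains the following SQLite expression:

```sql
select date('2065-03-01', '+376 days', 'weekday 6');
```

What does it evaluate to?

2066-03-13

Applying '+376 days' to 2065-03-01: counting 376 days forward gives 2066-03-12.
`weekday 6` advances to the next Saturday; 2066-03-12 is a Friday, so it moves forward to 2066-03-13.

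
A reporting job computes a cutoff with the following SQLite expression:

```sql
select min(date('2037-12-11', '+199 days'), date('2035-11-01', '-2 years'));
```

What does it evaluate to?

date('2037-12-11', '+199 days') → 2038-06-28.
date('2035-11-01', '-2 years') → 2033-11-01.
Earlier of the two is 2033-11-01.

2033-11-01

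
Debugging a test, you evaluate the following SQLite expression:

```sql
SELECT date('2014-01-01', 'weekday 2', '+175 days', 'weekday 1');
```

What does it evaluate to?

`weekday 2` advances to the next Tuesday; 2014-01-01 is a Wednesday, so it moves forward to 2014-01-07.
Applying '+175 days' to 2014-01-07: counting 175 days forward gives 2014-07-01.
`weekday 1` advances to the next Monday; 2014-07-01 is a Tuesday, so it moves forward to 2014-07-07.

2014-07-07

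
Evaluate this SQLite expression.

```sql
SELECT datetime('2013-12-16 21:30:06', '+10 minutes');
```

2013-12-16 21:40:06

+10 minutes from 2013-12-16 21:30:06 is 2013-12-16 21:40:06.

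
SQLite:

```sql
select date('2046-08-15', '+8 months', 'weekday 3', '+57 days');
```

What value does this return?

2047-06-13

Adding +8 months to 2046-08-15 gives 2047-04-15.
`weekday 3` advances to the next Wednesday; 2047-04-15 is a Monday, so it moves forward to 2047-04-17.
Applying '+57 days' to 2047-04-17: counting 57 days forward gives 2047-06-13.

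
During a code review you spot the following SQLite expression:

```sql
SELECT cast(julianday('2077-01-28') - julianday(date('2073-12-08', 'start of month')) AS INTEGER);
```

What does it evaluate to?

1154

`start of month` rewinds 2073-12-08 to 2073-12-01.
30 days remain in December 2073 after the 1st (31 − 1).
Full months from January 2074 through December 2076 contribute their day counts.
Then 28 days into January 2077.
Total: 30 + 31 + 28 + 31 + 30 + 31 + 30 + 31 + 31 + 30 + 31 + 30 + 31 + 31 + 28 + 31 + 30 + 31 + 30 + 31 + 31 + 30 + 31 + 30 + 31 + 31 + 29 + 31 + 30 + 31 + 30 + 31 + 31 + 30 + 31 + 30 + 31 + 28 = 1154.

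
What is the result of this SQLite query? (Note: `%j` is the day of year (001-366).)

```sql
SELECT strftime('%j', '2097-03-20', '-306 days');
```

First apply '-306 days': 2097-03-20 → 2096-05-18.
Day-of-year for 2096-05-18: days since 2096-01-01 inclusive = 139, zero-padded to 139.

139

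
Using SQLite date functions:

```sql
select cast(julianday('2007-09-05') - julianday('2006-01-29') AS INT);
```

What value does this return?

584

2 days remain in January 2006 after the 29th (31 − 29).
Full months from February 2006 through August 2007 contribute their day counts.
Then 5 days into September 2007.
Total: 2 + 28 + 31 + 30 + 31 + 30 + 31 + 31 + 30 + 31 + 30 + 31 + 31 + 28 + 31 + 30 + 31 + 30 + 31 + 31 + 5 = 584.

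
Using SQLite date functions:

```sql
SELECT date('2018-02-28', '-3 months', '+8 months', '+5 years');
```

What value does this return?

2023-07-28

Adding -3 months to 2018-02-28 gives 2017-11-28.
Adding +8 months to 2017-11-28 gives 2018-07-28.
Adding +5 years to 2018-07-28 gives 2023-07-28.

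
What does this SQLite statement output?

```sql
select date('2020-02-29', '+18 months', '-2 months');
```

2021-06-29

Adding +18 months to 2020-02-29 gives 2021-08-29.
Adding -2 months to 2021-08-29 gives 2021-06-29.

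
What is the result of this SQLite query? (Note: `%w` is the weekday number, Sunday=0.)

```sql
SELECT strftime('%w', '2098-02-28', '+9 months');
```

First apply '+9 months': 2098-02-28 → 2098-11-28.
2098-11-28 is a Friday; with Sunday=0 that is 5.

5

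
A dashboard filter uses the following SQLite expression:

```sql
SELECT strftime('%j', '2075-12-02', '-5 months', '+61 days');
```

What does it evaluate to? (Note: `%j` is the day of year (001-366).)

First apply '-5 months', '+61 days': 2075-12-02 → 2075-09-01.
Day-of-year for 2075-09-01: days since 2075-01-01 inclusive = 244, zero-padded to 244.

244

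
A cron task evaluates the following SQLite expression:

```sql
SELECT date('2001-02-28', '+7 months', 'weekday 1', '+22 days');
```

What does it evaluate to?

2001-10-23

Adding +7 months to 2001-02-28 gives 2001-09-28.
`weekday 1` advances to the next Monday; 2001-09-28 is a Friday, so it moves forward to 2001-10-01.
Advancing 22 more days within October lands on 2001-10-23.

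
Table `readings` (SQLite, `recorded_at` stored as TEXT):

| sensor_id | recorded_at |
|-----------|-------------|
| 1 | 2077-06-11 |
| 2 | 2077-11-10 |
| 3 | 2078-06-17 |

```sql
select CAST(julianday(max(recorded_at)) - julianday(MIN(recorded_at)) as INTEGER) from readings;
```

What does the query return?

371

MIN = 2077-06-11, MAX = 2078-06-17.
19 days remain in June 2077 after the 11th (30 − 11).
Full months from July 2077 through May 2078 contribute their day counts.
Then 17 days into June 2078.
Total: 19 + 31 + 31 + 30 + 31 + 30 + 31 + 31 + 28 + 31 + 30 + 31 + 17 = 371.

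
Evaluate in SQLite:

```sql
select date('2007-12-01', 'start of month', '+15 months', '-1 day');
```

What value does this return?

2009-02-28

`start of month` rewinds 2007-12-01 to 2007-12-01.
Adding +15 months to 2007-12-01 gives 2009-03-01.
Going back 1 day from 2009-03-01 reaches 2009-02-28 (last day of February, 28 days).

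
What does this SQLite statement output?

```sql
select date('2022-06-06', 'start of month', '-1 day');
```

2022-05-31

`start of month` rewinds 2022-06-06 to 2022-06-01.
Going back 1 day from 2022-06-01 reaches 2022-05-31 (last day of May, 31 days).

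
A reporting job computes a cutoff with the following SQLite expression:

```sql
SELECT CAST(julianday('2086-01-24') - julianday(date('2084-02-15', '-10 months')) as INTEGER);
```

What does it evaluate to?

1015

Adding -10 months to 2084-02-15 gives 2083-04-15.
15 days remain in April 2083 after the 15th (30 − 15).
Full months from May 2083 through December 2085 contribute their day counts.
Then 24 days into January 2086.
Total: 15 + 31 + 30 + 31 + 31 + 30 + 31 + 30 + 31 + 31 + 29 + 31 + 30 + 31 + 30 + 31 + 31 + 30 + 31 + 30 + 31 + 31 + 28 + 31 + 30 + 31 + 30 + 31 + 31 + 30 + 31 + 30 + 31 + 24 = 1015.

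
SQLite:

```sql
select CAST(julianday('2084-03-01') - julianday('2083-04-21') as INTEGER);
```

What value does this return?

315

9 days remain in April 2083 after the 21st (30 − 21).
Full months from May 2083 through February 2084 contribute their day counts.
Then 1 day into March 2084.
Total: 9 + 31 + 30 + 31 + 31 + 30 + 31 + 30 + 31 + 31 + 29 + 1 = 315.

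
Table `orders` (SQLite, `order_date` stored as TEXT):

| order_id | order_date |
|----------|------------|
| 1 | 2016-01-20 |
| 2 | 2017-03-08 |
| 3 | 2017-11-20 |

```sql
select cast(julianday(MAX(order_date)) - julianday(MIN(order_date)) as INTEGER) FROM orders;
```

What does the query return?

670

MIN = 2016-01-20, MAX = 2017-11-20.
11 days remain in January 2016 after the 20th (31 − 20).
Full months from February 2016 through October 2017 contribute their day counts.
Then 20 days into November 2017.
Total: 11 + 29 + 31 + 30 + 31 + 30 + 31 + 31 + 30 + 31 + 30 + 31 + 31 + 28 + 31 + 30 + 31 + 30 + 31 + 31 + 30 + 31 + 20 = 670.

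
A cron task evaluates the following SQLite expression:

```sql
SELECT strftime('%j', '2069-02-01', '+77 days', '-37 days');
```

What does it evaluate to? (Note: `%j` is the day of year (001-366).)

072

First apply '+77 days', '-37 days': 2069-02-01 → 2069-03-13.
Day-of-year for 2069-03-13: days since 2069-01-01 inclusive = 72, zero-padded to 072.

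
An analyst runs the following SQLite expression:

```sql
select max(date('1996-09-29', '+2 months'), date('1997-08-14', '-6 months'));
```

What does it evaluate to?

1997-02-14

date('1996-09-29', '+2 months') → 1996-11-29.
date('1997-08-14', '-6 months') → 1997-02-14.
Later of the two is 1997-02-14.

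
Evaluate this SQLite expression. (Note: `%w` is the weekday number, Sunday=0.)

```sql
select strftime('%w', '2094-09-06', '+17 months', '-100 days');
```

6

First apply '+17 months', '-100 days': 2094-09-06 → 2095-10-29.
2095-10-29 is a Saturday; with Sunday=0 that is 6.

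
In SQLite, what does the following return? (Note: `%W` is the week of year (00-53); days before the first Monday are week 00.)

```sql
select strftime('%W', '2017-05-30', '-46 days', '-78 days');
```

First apply '-46 days', '-78 days': 2017-05-30 → 2017-01-26.
2017-01-26 is a Thursday. SQLite's %W counts Mondays since the year started; the result is 04.

04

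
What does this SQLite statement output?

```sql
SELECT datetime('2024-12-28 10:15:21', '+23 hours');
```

2024-12-29 09:15:21

+23 hours from 2024-12-28 10:15:21 is 2024-12-29 09:15:21 (crosses midnight).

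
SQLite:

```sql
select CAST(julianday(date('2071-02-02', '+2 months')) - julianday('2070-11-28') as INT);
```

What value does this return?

125

Adding +2 months to 2071-02-02 gives 2071-04-02.
2 days remain in November 2070 after the 28th (30 − 28).
December 2070: 31 days.
January 2071: 31 days.
February 2071: 28 days.
March 2071: 31 days.
Then 2 days into April 2071.
Total: 2 + 31 + 31 + 28 + 31 + 2 = 125.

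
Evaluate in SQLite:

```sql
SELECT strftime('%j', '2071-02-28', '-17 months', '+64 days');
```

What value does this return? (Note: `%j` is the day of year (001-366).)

335

First apply '-17 months', '+64 days': 2071-02-28 → 2069-12-01.
Day-of-year for 2069-12-01: days since 2069-01-01 inclusive = 335, zero-padded to 335.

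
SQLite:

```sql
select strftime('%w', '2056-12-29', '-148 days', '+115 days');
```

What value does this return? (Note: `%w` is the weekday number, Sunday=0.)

0

First apply '-148 days', '+115 days': 2056-12-29 → 2056-11-26.
2056-11-26 is a Sunday; with Sunday=0 that is 0.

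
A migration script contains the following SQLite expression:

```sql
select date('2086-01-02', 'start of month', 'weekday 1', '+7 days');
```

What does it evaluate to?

2086-01-14

`start of month` rewinds 2086-01-02 to 2086-01-01.
`weekday 1` advances to the next Monday; 2086-01-01 is a Tuesday, so it moves forward to 2086-01-07.
Advancing 7 more days within January lands on 2086-01-14.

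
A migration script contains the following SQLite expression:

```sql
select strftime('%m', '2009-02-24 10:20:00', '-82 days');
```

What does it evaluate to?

12

First apply '-82 days': 2009-02-24 10:20:00 → 2008-12-04 10:20:00.
`%m` extracts the 2-digit month (01-12): 12.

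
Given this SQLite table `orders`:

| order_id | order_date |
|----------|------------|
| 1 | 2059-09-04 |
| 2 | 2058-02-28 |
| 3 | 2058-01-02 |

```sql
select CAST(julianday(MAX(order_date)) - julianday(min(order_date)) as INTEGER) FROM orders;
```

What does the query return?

610

MIN = 2058-01-02, MAX = 2059-09-04.
29 days remain in January 2058 after the 2nd (31 − 2).
Full months from February 2058 through August 2059 contribute their day counts.
Then 4 days into September 2059.
Total: 29 + 28 + 31 + 30 + 31 + 30 + 31 + 31 + 30 + 31 + 30 + 31 + 31 + 28 + 31 + 30 + 31 + 30 + 31 + 31 + 4 = 610.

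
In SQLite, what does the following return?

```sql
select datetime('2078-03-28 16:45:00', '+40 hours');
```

+40 hours from 2078-03-28 16:45:00 is 2078-03-30 08:45:00 (crosses midnight).

2078-03-30 08:45:00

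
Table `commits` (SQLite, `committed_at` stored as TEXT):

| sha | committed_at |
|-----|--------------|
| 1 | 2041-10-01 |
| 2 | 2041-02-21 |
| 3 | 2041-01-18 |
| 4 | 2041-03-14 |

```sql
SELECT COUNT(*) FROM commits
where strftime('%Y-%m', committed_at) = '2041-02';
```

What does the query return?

1

Rows with year-month 2041-02: 2041-02-21 → 1.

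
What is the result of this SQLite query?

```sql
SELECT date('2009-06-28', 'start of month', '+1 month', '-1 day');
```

`start of month` rewinds 2009-06-28 to 2009-06-01.
Adding +1 month to 2009-06-01 gives 2009-07-01.
Going back 1 day from 2009-07-01 reaches 2009-06-30 (last day of June, 30 days).

2009-06-30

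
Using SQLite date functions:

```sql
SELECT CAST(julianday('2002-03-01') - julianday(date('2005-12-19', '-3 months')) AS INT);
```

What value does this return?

Adding -3 months to 2005-12-19 gives 2005-09-19.
30 days remain in March 2002 after the 1st (31 − 1).
Full months from April 2002 through August 2005 contribute their day counts.
Then 19 days into September 2005.
Total: 30 + 30 + 31 + 30 + 31 + 31 + 30 + 31 + 30 + 31 + 31 + 28 + 31 + 30 + 31 + 30 + 31 + 31 + 30 + 31 + 30 + 31 + 31 + 29 + 31 + 30 + 31 + 30 + 31 + 31 + 30 + 31 + 30 + 31 + 31 + 28 + 31 + 30 + 31 + 30 + 31 + 31 + 19 = 1298.
The subtraction is earlier − later, so the result is −1298 → -1298.

-1298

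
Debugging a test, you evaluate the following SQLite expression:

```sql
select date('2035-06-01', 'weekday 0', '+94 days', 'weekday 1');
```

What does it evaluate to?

`weekday 0` advances to the next Sunday; 2035-06-01 is a Friday, so it moves forward to 2035-06-03.
Applying '+94 days' to 2035-06-03: counting 94 days forward gives 2035-09-05.
`weekday 1` advances to the next Monday; 2035-09-05 is a Wednesday, so it moves forward to 2035-09-10.

2035-09-10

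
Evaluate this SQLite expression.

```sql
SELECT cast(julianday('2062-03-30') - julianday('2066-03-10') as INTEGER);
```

-1441

1 day remains in March 2062 after the 30th (31 − 30).
Full months from April 2062 through February 2066 contribute their day counts.
Then 10 days into March 2066.
Total: 1 + 30 + 31 + 30 + 31 + 31 + 30 + 31 + 30 + 31 + 31 + 28 + 31 + 30 + 31 + 30 + 31 + 31 + 30 + 31 + 30 + 31 + 31 + 29 + 31 + 30 + 31 + 30 + 31 + 31 + 30 + 31 + 30 + 31 + 31 + 28 + 31 + 30 + 31 + 30 + 31 + 31 + 30 + 31 + 30 + 31 + 31 + 28 + 10 = 1441.
The subtraction is earlier − later, so the result is −1441 → -1441.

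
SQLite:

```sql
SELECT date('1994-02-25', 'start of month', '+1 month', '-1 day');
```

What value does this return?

`start of month` rewinds 1994-02-25 to 1994-02-01.
Adding +1 month to 1994-02-01 gives 1994-03-01.
Going back 1 day from 1994-03-01 reaches 1994-02-28 (last day of February, 28 days).

1994-02-28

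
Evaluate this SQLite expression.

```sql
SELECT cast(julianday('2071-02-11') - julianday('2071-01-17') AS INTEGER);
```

14 days remain in January 2071 after the 17th (31 − 17).
Then 11 days into February 2071.
Total: 14 + 11 = 25.

25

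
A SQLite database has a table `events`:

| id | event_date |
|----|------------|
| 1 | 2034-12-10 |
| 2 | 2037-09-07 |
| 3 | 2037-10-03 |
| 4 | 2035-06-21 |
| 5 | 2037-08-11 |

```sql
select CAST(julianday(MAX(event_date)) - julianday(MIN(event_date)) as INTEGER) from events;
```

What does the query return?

MIN = 2034-12-10, MAX = 2037-10-03.
21 days remain in December 2034 after the 10th (31 − 10).
Full months from January 2035 through September 2037 contribute their day counts.
Then 3 days into October 2037.
Total: 21 + 31 + 28 + 31 + 30 + 31 + 30 + 31 + 31 + 30 + 31 + 30 + 31 + 31 + 29 + 31 + 30 + 31 + 30 + 31 + 31 + 30 + 31 + 30 + 31 + 31 + 28 + 31 + 30 + 31 + 30 + 31 + 31 + 30 + 3 = 1028.

1028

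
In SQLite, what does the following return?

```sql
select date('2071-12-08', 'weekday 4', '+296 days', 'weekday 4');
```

2072-10-06

`weekday 4` advances to the next Thursday; 2071-12-08 is a Tuesday, so it moves forward to 2071-12-10.
Applying '+296 days' to 2071-12-10: counting 296 days forward gives 2072-10-01.
`weekday 4` advances to the next Thursday; 2072-10-01 is a Saturday, so it moves forward to 2072-10-06.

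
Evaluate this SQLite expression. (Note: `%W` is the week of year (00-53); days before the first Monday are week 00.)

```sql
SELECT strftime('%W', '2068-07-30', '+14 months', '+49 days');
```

First apply '+14 months', '+49 days': 2068-07-30 → 2069-11-18.
2069-11-18 is a Monday. SQLite's %W counts Mondays since the year started; the result is 46.

46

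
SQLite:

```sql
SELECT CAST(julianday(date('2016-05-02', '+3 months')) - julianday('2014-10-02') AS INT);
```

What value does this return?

Adding +3 months to 2016-05-02 gives 2016-08-02.
29 days remain in October 2014 after the 2nd (31 − 2).
Full months from November 2014 through July 2016 contribute their day counts.
Then 2 days into August 2016.
Total: 29 + 30 + 31 + 31 + 28 + 31 + 30 + 31 + 30 + 31 + 31 + 30 + 31 + 30 + 31 + 31 + 29 + 31 + 30 + 31 + 30 + 31 + 2 = 670.

670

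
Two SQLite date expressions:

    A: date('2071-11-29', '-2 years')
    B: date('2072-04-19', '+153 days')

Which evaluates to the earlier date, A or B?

A

A = 2069-11-29.
B = 2072-09-19.
A is earlier.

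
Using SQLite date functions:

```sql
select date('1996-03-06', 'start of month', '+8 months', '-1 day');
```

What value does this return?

`start of month` rewinds 1996-03-06 to 1996-03-01.
Adding +8 months to 1996-03-01 gives 1996-11-01.
Going back 1 day from 1996-11-01 reaches 1996-10-31 (last day of October, 31 days).

1996-10-31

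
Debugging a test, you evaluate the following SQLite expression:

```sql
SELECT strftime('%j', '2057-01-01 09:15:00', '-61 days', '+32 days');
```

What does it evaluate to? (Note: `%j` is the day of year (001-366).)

First apply '-61 days', '+32 days': 2057-01-01 09:15:00 → 2056-12-03 09:15:00.
Day-of-year for 2056-12-03: days since 2056-01-01 inclusive = 338, zero-padded to 338.

338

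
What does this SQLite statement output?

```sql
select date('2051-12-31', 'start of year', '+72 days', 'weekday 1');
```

`start of year` rewinds 2051-12-31 to 2051-01-01.
Applying '+72 days' to 2051-01-01: counting 72 days forward gives 2051-03-14.
`weekday 1` advances to the next Monday; 2051-03-14 is a Tuesday, so it moves forward to 2051-03-20.

2051-03-20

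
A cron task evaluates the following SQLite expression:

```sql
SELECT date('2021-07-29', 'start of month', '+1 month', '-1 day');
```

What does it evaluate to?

2021-07-31

`start of month` rewinds 2021-07-29 to 2021-07-01.
Adding +1 month to 2021-07-01 gives 2021-08-01.
Going back 1 day from 2021-08-01 reaches 2021-07-31 (last day of July, 31 days).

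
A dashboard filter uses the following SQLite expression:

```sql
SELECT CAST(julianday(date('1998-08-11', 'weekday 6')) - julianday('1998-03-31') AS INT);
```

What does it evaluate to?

137

`weekday 6` advances to the next Saturday; 1998-08-11 is a Tuesday, so it moves forward to 1998-08-15.
0 days remain in March 1998 after the 31st (31 − 31).
April 1998: 30 days.
May 1998: 31 days.
June 1998: 30 days.
July 1998: 31 days.
Then 15 days into August 1998.
Total: 0 + 30 + 31 + 30 + 31 + 15 = 137.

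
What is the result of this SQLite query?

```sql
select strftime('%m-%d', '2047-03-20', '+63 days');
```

First apply '+63 days': 2047-03-20 → 2047-05-22.
`%m-%d` extracts the month-day: 05-22.

05-22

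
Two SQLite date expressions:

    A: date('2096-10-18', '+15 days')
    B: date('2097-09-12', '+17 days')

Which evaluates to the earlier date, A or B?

A = 2096-11-02.
B = 2097-09-29.
A is earlier.

A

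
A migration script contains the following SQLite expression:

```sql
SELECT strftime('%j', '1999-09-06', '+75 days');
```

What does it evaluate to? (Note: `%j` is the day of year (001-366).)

324

First apply '+75 days': 1999-09-06 → 1999-11-20.
Day-of-year for 1999-11-20: days since 1999-01-01 inclusive = 324, zero-padded to 324.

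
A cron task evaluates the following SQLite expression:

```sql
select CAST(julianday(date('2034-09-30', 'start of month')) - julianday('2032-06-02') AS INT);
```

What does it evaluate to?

`start of month` rewinds 2034-09-30 to 2034-09-01.
28 days remain in June 2032 after the 2nd (30 − 2).
Full months from July 2032 through August 2034 contribute their day counts.
Then 1 day into September 2034.
Total: 28 + 31 + 31 + 30 + 31 + 30 + 31 + 31 + 28 + 31 + 30 + 31 + 30 + 31 + 31 + 30 + 31 + 30 + 31 + 31 + 28 + 31 + 30 + 31 + 30 + 31 + 31 + 1 = 821.

821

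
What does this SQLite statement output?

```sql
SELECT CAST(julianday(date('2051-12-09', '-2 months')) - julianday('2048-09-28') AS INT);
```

1106

Adding -2 months to 2051-12-09 gives 2051-10-09.
2 days remain in September 2048 after the 28th (30 − 28).
Full months from October 2048 through September 2051 contribute their day counts.
Then 9 days into October 2051.
Total: 2 + 31 + 30 + 31 + 31 + 28 + 31 + 30 + 31 + 30 + 31 + 31 + 30 + 31 + 30 + 31 + 31 + 28 + 31 + 30 + 31 + 30 + 31 + 31 + 30 + 31 + 30 + 31 + 31 + 28 + 31 + 30 + 31 + 30 + 31 + 31 + 30 + 9 = 1106.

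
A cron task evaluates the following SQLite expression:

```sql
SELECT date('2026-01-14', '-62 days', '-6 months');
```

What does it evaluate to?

2025-05-13

Applying '-62 days' to 2026-01-14: counting 62 days back gives 2025-11-13.
Adding -6 months to 2025-11-13 gives 2025-05-13.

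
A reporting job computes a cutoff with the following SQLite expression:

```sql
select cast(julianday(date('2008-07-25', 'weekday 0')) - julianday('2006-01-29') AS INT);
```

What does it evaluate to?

`weekday 0` advances to the next Sunday; 2008-07-25 is a Friday, so it moves forward to 2008-07-27.
2 days remain in January 2006 after the 29th (31 − 29).
Full months from February 2006 through June 2008 contribute their day counts.
Then 27 days into July 2008.
Total: 2 + 28 + 31 + 30 + 31 + 30 + 31 + 31 + 30 + 31 + 30 + 31 + 31 + 28 + 31 + 30 + 31 + 30 + 31 + 31 + 30 + 31 + 30 + 31 + 31 + 29 + 31 + 30 + 31 + 30 + 27 = 910.

910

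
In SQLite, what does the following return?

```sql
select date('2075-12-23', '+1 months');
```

Adding +1 month to 2075-12-23 gives 2076-01-23.

2076-01-23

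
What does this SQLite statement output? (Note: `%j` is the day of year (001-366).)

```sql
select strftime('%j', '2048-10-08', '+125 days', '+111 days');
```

First apply '+125 days', '+111 days': 2048-10-08 → 2049-06-01.
Day-of-year for 2049-06-01: days since 2049-01-01 inclusive = 152, zero-padded to 152.

152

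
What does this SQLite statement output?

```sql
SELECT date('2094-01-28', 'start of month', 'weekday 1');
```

2094-01-04

`start of month` rewinds 2094-01-28 to 2094-01-01.
`weekday 1` advances to the next Monday; 2094-01-01 is a Friday, so it moves forward to 2094-01-04.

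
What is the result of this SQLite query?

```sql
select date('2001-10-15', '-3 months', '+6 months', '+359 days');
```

2003-01-09

Adding -3 months to 2001-10-15 gives 2001-07-15.
Adding +6 months to 2001-07-15 gives 2002-01-15.
Applying '+359 days' to 2002-01-15: counting 359 days forward gives 2003-01-09.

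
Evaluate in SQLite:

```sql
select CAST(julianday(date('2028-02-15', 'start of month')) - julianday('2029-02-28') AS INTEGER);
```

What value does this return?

`start of month` rewinds 2028-02-15 to 2028-02-01.
28 days remain in February 2028 after the 1st (29 − 1).
Full months from March 2028 through January 2029 contribute their day counts.
Then 28 days into February 2029.
Total: 28 + 31 + 30 + 31 + 30 + 31 + 31 + 30 + 31 + 30 + 31 + 31 + 28 = 393.
The subtraction is earlier − later, so the result is −393 → -393.

-393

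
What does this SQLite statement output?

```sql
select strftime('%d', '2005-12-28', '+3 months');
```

First apply '+3 months': 2005-12-28 → 2006-03-28.
`%d` extracts the 2-digit day of month: 28.

28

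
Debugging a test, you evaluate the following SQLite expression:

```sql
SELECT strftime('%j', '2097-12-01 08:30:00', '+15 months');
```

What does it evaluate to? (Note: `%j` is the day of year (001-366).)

First apply '+15 months': 2097-12-01 08:30:00 → 2099-03-01 08:30:00.
Day-of-year for 2099-03-01: days since 2099-01-01 inclusive = 60, zero-padded to 060.

060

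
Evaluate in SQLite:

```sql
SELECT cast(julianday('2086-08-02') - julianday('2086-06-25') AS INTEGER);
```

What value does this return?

38

5 days remain in June 2086 after the 25th (30 − 25).
July 2086: 31 days.
Then 2 days into August 2086.
Total: 5 + 31 + 2 = 38.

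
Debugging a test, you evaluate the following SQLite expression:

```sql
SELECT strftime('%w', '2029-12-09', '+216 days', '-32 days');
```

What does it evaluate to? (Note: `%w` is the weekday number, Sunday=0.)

2

First apply '+216 days', '-32 days': 2029-12-09 → 2030-06-11.
2030-06-11 is a Tuesday; with Sunday=0 that is 2.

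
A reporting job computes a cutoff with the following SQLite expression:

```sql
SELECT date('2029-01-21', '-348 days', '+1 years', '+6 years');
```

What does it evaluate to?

Applying '-348 days' to 2029-01-21: counting 348 days back gives 2028-02-08.
Adding +1 year to 2028-02-08 gives 2029-02-08.
Adding +6 years to 2029-02-08 gives 2035-02-08.

2035-02-08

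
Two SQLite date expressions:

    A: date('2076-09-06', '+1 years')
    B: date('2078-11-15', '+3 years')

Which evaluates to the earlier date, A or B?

A

A = 2077-09-06.
B = 2081-11-15.
A is earlier.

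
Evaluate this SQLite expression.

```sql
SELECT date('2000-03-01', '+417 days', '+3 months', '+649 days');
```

Applying '+417 days' to 2000-03-01: counting 417 days forward gives 2001-04-22.
Adding +3 months to 2001-04-22 gives 2001-07-22.
Applying '+649 days' to 2001-07-22: counting 649 days forward gives 2003-05-02.

2003-05-02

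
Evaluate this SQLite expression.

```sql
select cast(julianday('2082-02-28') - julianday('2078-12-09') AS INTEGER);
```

1177

22 days remain in December 2078 after the 9th (31 − 9).
Full months from January 2079 through January 2082 contribute their day counts.
Then 28 days into February 2082.
Total: 22 + 31 + 28 + 31 + 30 + 31 + 30 + 31 + 31 + 30 + 31 + 30 + 31 + 31 + 29 + 31 + 30 + 31 + 30 + 31 + 31 + 30 + 31 + 30 + 31 + 31 + 28 + 31 + 30 + 31 + 30 + 31 + 31 + 30 + 31 + 30 + 31 + 31 + 28 = 1177.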